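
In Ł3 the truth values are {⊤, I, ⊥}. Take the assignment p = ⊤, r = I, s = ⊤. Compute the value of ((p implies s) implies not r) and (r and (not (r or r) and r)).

p implies s = ⊤ implies ⊤ = ⊤
not r = not I = I
(p implies s) implies not r = ⊤ implies I = I
r or r = I or I = I
not (r or r) = not I = I
not (r or r) and r = I and I = I
r and (not (r or r) and r) = I and I = I
((p implies s) implies not r) and (r and (not (r or r) and r)) = I and I = I

I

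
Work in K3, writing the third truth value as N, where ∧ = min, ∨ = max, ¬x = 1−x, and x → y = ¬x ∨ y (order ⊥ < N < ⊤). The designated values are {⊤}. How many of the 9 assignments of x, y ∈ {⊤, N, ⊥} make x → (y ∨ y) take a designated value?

5

Of the 9 assignments, 5 give a value in {⊤}.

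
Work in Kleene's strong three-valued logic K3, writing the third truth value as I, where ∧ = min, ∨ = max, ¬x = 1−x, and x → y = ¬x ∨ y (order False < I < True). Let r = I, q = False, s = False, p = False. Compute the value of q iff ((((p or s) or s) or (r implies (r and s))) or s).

I

p or s = False or False = False
(p or s) or s = False or False = False
r and s = I and False = False
r implies (r and s) = I implies False = I  [not I or False]
((p or s) or s) or (r implies (r and s)) = False or I = I
(((p or s) or s) or (r implies (r and s))) or s = I or False = I
q iff ((((p or s) or s) or (r implies (r and s))) or s) = False iff I = I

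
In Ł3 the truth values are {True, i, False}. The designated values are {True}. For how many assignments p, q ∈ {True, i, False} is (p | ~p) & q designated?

Designated under: (p=True, q=True); (p=False, q=True).

2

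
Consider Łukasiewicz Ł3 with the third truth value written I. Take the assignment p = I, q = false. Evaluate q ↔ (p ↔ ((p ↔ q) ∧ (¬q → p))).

p ↔ q = I ↔ false = I  [1 − |½−0|]
¬q = ¬false = true
¬q → p = true → I = I
(p ↔ q) ∧ (¬q → p) = I ∧ I = I
p ↔ ((p ↔ q) ∧ (¬q → p)) = I ↔ I = true
q ↔ (p ↔ ((p ↔ q) ∧ (¬q → p))) = false ↔ true = false

false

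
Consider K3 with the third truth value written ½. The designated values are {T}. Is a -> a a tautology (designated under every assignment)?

No

Countermodel: a=½ gives ½, which is not designated.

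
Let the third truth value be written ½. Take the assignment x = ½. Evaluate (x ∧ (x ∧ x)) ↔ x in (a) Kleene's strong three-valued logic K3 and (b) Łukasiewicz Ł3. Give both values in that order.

½; True

In Kleene's strong three-valued logic K3: x ∧ x = ½ ∧ ½ = ½
x ∧ (x ∧ x) = ½ ∧ ½ = ½
(x ∧ (x ∧ x)) ↔ x = ½ ↔ ½ = ½
In Łukasiewicz Ł3: x ∧ x = ½ ∧ ½ = ½
x ∧ (x ∧ x) = ½ ∧ ½ = ½
(x ∧ (x ∧ x)) ↔ x = ½ ↔ ½ = True  [1 − |½−½|]
They differ because Kleene's strong three-valued logic K3 and Łukasiewicz Ł3 treat ½ differently under implication.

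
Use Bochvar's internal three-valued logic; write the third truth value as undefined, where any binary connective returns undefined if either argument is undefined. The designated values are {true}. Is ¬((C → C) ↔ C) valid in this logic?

Countermodel: C=true gives false, which is not designated.

No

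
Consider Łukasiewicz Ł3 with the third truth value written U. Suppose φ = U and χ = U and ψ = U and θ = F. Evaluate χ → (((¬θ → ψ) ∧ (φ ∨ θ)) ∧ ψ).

¬θ = ¬F = T
¬θ → ψ = T → U = U  [min(1, 1−1+½)]
φ ∨ θ = U ∨ F = U
(¬θ → ψ) ∧ (φ ∨ θ) = U ∧ U = U
((¬θ → ψ) ∧ (φ ∨ θ)) ∧ ψ = U ∧ U = U
χ → (((¬θ → ψ) ∧ (φ ∨ θ)) ∧ ψ) = U → U = T

T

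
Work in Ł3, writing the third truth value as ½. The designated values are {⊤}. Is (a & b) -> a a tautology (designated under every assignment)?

Every assignment of a, b over {⊤, ½, ⊥} gives a value in {⊤}.
In particular, with a=½, b=½: (a & b) -> a = ⊤.

Yes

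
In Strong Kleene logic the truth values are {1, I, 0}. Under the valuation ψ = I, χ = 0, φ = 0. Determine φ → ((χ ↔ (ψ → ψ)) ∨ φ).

ψ → ψ = I → I = I  [¬I ∨ I]
χ ↔ (ψ → ψ) = 0 ↔ I = I
(χ ↔ (ψ → ψ)) ∨ φ = I ∨ 0 = I
φ → ((χ ↔ (ψ → ψ)) ∨ φ) = 0 → I = 1

1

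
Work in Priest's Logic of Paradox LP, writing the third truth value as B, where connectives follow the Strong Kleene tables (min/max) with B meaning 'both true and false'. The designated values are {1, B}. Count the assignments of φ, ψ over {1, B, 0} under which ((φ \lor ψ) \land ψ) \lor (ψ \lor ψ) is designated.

Of the 9 assignments, 6 give a value in {1, B}.

6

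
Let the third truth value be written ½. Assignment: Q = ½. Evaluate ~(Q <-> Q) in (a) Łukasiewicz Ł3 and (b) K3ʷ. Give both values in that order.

In Łukasiewicz Ł3: Q <-> Q = ½ <-> ½ = ⊤  [1 − |½−½|]
~(Q <-> Q) = ~⊤ = ⊥
In K3ʷ: Q <-> Q = ½ <-> ½ = ½
~(Q <-> Q) = ~½ = ½
They differ because Łukasiewicz Ł3 and K3ʷ treat ½ differently under the binary connectives.

⊥; ½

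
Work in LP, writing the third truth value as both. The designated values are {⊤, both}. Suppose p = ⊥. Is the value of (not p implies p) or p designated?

No

not p = not ⊥ = ⊤
not p implies p = ⊤ implies ⊥ = ⊥
(not p implies p) or p = ⊥ or ⊥ = ⊥
⊥ ∉ {⊤, both}.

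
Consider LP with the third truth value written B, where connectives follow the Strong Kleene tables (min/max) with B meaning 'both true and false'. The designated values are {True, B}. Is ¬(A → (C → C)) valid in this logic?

Countermodel: A=True, C=True gives False, which is not designated.

No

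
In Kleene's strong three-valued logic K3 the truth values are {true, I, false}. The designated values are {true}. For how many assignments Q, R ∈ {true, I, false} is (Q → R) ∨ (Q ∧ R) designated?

Of the 9 assignments, 5 give a value in {true}.

5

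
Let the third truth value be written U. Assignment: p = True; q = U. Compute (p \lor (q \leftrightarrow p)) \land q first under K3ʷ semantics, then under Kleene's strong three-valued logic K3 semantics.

U; U

In K3ʷ: q \leftrightarrow p = U \leftrightarrow True = U
p \lor (q \leftrightarrow p) = True \lor U = U
(p \lor (q \leftrightarrow p)) \land q = U \land U = U
In Kleene's strong three-valued logic K3: q \leftrightarrow p = U \leftrightarrow True = U
p \lor (q \leftrightarrow p) = True \lor U = True
(p \lor (q \leftrightarrow p)) \land q = True \land U = U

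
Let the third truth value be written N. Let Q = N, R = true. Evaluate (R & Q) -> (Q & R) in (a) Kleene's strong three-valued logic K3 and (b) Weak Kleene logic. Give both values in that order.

In Kleene's strong three-valued logic K3: R & Q = true & N = N
Q & R = N & true = N
(R & Q) -> (Q & R) = N -> N = N  [~N | N]
In Weak Kleene logic: R & Q = true & N = N
Q & R = N & true = N
(R & Q) -> (Q & R) = N -> N = N

N; N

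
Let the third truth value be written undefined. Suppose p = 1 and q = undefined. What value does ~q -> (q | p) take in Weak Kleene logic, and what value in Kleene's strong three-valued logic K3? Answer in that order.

In Weak Kleene logic: ~q = ~undefined = undefined
q | p = undefined | 1 = undefined
~q -> (q | p) = undefined -> undefined = undefined  [any arg is the third value ⇒ result is the third value]
In Kleene's strong three-valued logic K3: ~q = ~undefined = undefined
q | p = undefined | 1 = 1
~q -> (q | p) = undefined -> 1 = 1
They differ because Weak Kleene logic and Kleene's strong three-valued logic K3 treat undefined differently under the binary connectives.

undefined; 1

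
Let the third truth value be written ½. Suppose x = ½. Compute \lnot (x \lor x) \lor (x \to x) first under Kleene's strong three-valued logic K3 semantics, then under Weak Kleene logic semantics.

½; ½

In Kleene's strong three-valued logic K3: x \lor x = ½ \lor ½ = ½
\lnot (x \lor x) = \lnot ½ = ½
x \to x = ½ \to ½ = ½  [\lnot ½ \lor ½]
\lnot (x \lor x) \lor (x \to x) = ½ \lor ½ = ½
In Weak Kleene logic: x \lor x = ½ \lor ½ = ½
\lnot (x \lor x) = \lnot ½ = ½
x \to x = ½ \to ½ = ½  [any arg is the third value ⇒ result is the third value]
\lnot (x \lor x) \lor (x \to x) = ½ \lor ½ = ½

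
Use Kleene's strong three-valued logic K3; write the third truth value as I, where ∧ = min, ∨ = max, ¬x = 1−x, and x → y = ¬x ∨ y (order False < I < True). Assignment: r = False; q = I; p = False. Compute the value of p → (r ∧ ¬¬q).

¬q = ¬I = I
¬¬q = ¬I = I
r ∧ ¬¬q = False ∧ I = False
p → (r ∧ ¬¬q) = False → False = True

True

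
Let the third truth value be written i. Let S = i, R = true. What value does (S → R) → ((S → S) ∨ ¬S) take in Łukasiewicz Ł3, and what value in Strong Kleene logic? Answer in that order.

In Łukasiewicz Ł3: S → R = i → true = true
S → S = i → i = true
¬S = ¬i = i
(S → S) ∨ ¬S = true ∨ i = true
(S → R) → ((S → S) ∨ ¬S) = true → true = true
In Strong Kleene logic: S → R = i → true = true
S → S = i → i = i
¬S = ¬i = i
(S → S) ∨ ¬S = i ∨ i = i
(S → R) → ((S → S) ∨ ¬S) = true → i = i
They differ because Łukasiewicz Ł3 and Strong Kleene logic treat i differently under implication.

true; i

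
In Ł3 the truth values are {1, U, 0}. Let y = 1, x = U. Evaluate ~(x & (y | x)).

y | x = 1 | U = 1
x & (y | x) = U & 1 = U
~(x & (y | x)) = ~U = U

U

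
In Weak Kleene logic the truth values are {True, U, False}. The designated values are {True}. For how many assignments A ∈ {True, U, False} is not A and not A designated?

A=True: False ·
A=U: U ·
A=False: True ✓

1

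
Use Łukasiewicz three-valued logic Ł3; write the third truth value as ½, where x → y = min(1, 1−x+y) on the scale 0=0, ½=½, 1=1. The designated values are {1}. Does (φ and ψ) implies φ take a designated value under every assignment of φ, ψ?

Every assignment of φ, ψ over {1, ½, 0} gives a value in {1}.
In particular, with φ=½, ψ=½: (φ and ψ) implies φ = 1.

Yes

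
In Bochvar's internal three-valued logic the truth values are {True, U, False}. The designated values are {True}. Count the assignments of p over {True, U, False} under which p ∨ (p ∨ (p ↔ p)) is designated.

2

p=True: True ✓
p=U: U ·
p=False: True ✓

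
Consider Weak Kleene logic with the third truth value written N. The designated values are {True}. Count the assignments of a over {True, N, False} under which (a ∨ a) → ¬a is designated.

1

a=True: False ·
a=N: N ·
a=False: True ✓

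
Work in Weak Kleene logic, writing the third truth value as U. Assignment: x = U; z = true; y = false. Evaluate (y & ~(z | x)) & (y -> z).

z | x = true | U = U
~(z | x) = ~U = U
y & ~(z | x) = false & U = U
y -> z = false -> true = true
(y & ~(z | x)) & (y -> z) = U & true = U

U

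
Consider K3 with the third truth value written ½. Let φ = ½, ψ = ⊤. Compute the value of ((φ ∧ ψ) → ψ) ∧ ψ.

φ ∧ ψ = ½ ∧ ⊤ = ½
(φ ∧ ψ) → ψ = ½ → ⊤ = ⊤  [¬½ ∨ ⊤]
((φ ∧ ψ) → ψ) ∧ ψ = ⊤ ∧ ⊤ = ⊤

⊤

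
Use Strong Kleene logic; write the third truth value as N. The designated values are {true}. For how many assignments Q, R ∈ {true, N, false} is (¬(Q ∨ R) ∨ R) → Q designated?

3

Designated under: (Q=true, R=true); (Q=true, R=N); (Q=true, R=false).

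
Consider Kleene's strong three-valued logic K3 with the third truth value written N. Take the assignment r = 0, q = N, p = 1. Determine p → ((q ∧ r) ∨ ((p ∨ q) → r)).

q ∧ r = N ∧ 0 = 0
p ∨ q = 1 ∨ N = 1
(p ∨ q) → r = 1 → 0 = 0
(q ∧ r) ∨ ((p ∨ q) → r) = 0 ∨ 0 = 0
p → ((q ∧ r) ∨ ((p ∨ q) → r)) = 1 → 0 = 0

0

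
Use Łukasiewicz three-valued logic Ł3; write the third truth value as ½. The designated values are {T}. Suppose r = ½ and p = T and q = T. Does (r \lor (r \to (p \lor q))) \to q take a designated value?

p \lor q = T \lor T = T
r \to (p \lor q) = ½ \to T = T  [min(1, 1−½+1)]
r \lor (r \to (p \lor q)) = ½ \lor T = T
(r \lor (r \to (p \lor q))) \to q = T \to T = T
T ∈ {T}.

Yes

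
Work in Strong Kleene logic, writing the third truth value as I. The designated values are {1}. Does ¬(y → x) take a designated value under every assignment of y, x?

No

Countermodel: y=1, x=1 gives 0, which is not designated.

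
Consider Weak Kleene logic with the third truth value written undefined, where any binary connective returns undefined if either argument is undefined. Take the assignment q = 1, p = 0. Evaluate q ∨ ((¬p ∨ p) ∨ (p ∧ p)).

¬p = ¬0 = 1
¬p ∨ p = 1 ∨ 0 = 1
p ∧ p = 0 ∧ 0 = 0
(¬p ∨ p) ∨ (p ∧ p) = 1 ∨ 0 = 1
q ∨ ((¬p ∨ p) ∨ (p ∧ p)) = 1 ∨ 1 = 1

1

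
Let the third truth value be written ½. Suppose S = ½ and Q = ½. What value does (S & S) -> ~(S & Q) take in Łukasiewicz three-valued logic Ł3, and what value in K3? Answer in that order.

In Łukasiewicz three-valued logic Ł3: S & S = ½ & ½ = ½
S & Q = ½ & ½ = ½
~(S & Q) = ~½ = ½
(S & S) -> ~(S & Q) = ½ -> ½ = T
In K3: S & S = ½ & ½ = ½
S & Q = ½ & ½ = ½
~(S & Q) = ~½ = ½
(S & S) -> ~(S & Q) = ½ -> ½ = ½
They differ because Łukasiewicz three-valued logic Ł3 and K3 treat ½ differently under implication.

T; ½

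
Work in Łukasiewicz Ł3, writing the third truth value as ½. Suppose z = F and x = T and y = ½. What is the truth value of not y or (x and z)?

not y = not ½ = ½
x and z = T and F = F
not y or (x and z) = ½ or F = ½

½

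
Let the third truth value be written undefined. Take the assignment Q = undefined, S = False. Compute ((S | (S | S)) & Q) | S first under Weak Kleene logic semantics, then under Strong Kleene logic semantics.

undefined; False

In Weak Kleene logic: S | S = False | False = False
S | (S | S) = False | False = False
(S | (S | S)) & Q = False & undefined = undefined
((S | (S | S)) & Q) | S = undefined | False = undefined
In Strong Kleene logic: S | S = False | False = False
S | (S | S) = False | False = False
(S | (S | S)) & Q = False & undefined = False
((S | (S | S)) & Q) | S = False | False = False
They differ because Weak Kleene logic and Strong Kleene logic treat undefined differently under the binary connectives.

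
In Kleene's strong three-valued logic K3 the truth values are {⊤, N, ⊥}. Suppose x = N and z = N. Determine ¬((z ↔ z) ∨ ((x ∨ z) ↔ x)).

z ↔ z = N ↔ N = N
x ∨ z = N ∨ N = N
(x ∨ z) ↔ x = N ↔ N = N
(z ↔ z) ∨ ((x ∨ z) ↔ x) = N ∨ N = N
¬((z ↔ z) ∨ ((x ∨ z) ↔ x)) = ¬N = N

N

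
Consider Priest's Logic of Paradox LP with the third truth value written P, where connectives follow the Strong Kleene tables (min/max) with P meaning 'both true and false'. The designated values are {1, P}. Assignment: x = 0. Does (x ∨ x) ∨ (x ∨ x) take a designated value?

No

x ∨ x = 0 ∨ 0 = 0
x ∨ x = 0 ∨ 0 = 0
(x ∨ x) ∨ (x ∨ x) = 0 ∨ 0 = 0
0 ∉ {1, P}.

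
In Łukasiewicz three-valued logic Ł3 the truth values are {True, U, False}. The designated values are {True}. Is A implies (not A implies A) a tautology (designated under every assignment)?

Every assignment of A over {True, U, False} gives a value in {True}.
In particular, with A=U: A implies (not A implies A) = True.

Yes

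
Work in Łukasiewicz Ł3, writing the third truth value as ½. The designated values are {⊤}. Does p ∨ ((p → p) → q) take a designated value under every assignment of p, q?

No

Countermodel: p=½, q=½ gives ½, which is not designated.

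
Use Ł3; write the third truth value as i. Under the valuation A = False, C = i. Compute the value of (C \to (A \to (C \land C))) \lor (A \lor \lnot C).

C \land C = i \land i = i
A \to (C \land C) = False \to i = True  [min(1, 1−0+½)]
C \to (A \to (C \land C)) = i \to True = True
\lnot C = \lnot i = i
A \lor \lnot C = False \lor i = i
(C \to (A \to (C \land C))) \lor (A \lor \lnot C) = True \lor i = True

True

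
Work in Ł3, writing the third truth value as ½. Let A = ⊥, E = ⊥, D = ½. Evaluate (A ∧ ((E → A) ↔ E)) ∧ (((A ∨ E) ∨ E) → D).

E → A = ⊥ → ⊥ = ⊤
(E → A) ↔ E = ⊤ ↔ ⊥ = ⊥
A ∧ ((E → A) ↔ E) = ⊥ ∧ ⊥ = ⊥
A ∨ E = ⊥ ∨ ⊥ = ⊥
(A ∨ E) ∨ E = ⊥ ∨ ⊥ = ⊥
((A ∨ E) ∨ E) → D = ⊥ → ½ = ⊤  [min(1, 1−0+½)]
(A ∧ ((E → A) ↔ E)) ∧ (((A ∨ E) ∨ E) → D) = ⊥ ∧ ⊤ = ⊥

⊥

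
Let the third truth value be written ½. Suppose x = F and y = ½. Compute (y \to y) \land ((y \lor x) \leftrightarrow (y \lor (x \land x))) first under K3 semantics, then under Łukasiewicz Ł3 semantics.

½; T

In K3: y \to y = ½ \to ½ = ½
y \lor x = ½ \lor F = ½
x \land x = F \land F = F
y \lor (x \land x) = ½ \lor F = ½
(y \lor x) \leftrightarrow (y \lor (x \land x)) = ½ \leftrightarrow ½ = ½
(y \to y) \land ((y \lor x) \leftrightarrow (y \lor (x \land x))) = ½ \land ½ = ½
In Łukasiewicz Ł3: y \to y = ½ \to ½ = T  [min(1, 1−½+½)]
y \lor x = ½ \lor F = ½
x \land x = F \land F = F
y \lor (x \land x) = ½ \lor F = ½
(y \lor x) \leftrightarrow (y \lor (x \land x)) = ½ \leftrightarrow ½ = T
(y \to y) \land ((y \lor x) \leftrightarrow (y \lor (x \land x))) = T \land T = T
They differ because K3 and Łukasiewicz Ł3 treat ½ differently under implication.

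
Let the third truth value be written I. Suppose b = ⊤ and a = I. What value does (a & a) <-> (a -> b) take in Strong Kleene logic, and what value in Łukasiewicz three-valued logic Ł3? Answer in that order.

In Strong Kleene logic: a & a = I & I = I
a -> b = I -> ⊤ = ⊤  [~I | ⊤]
(a & a) <-> (a -> b) = I <-> ⊤ = I
In Łukasiewicz three-valued logic Ł3: a & a = I & I = I
a -> b = I -> ⊤ = ⊤  [min(1, 1−½+1)]
(a & a) <-> (a -> b) = I <-> ⊤ = I

I; I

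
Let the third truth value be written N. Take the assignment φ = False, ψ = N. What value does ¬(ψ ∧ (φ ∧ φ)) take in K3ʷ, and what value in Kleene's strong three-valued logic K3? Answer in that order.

N; True

In K3ʷ: φ ∧ φ = False ∧ False = False
ψ ∧ (φ ∧ φ) = N ∧ False = N
¬(ψ ∧ (φ ∧ φ)) = ¬N = N
In Kleene's strong three-valued logic K3: φ ∧ φ = False ∧ False = False
ψ ∧ (φ ∧ φ) = N ∧ False = False
¬(ψ ∧ (φ ∧ φ)) = ¬False = True
They differ because K3ʷ and Kleene's strong three-valued logic K3 treat N differently under the binary connectives.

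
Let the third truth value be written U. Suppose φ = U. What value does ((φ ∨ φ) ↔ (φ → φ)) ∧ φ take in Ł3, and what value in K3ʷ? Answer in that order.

In Ł3: φ ∨ φ = U ∨ U = U
φ → φ = U → U = ⊤
(φ ∨ φ) ↔ (φ → φ) = U ↔ ⊤ = U
((φ ∨ φ) ↔ (φ → φ)) ∧ φ = U ∧ U = U
In K3ʷ: φ ∨ φ = U ∨ U = U
φ → φ = U → U = U  [any arg is the third value ⇒ result is the third value]
(φ ∨ φ) ↔ (φ → φ) = U ↔ U = U
((φ ∨ φ) ↔ (φ → φ)) ∧ φ = U ∧ U = U

U; U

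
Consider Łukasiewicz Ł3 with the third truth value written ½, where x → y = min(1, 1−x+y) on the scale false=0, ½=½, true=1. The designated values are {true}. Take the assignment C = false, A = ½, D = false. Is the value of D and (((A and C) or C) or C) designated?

A and C = ½ and false = false
(A and C) or C = false or false = false
((A and C) or C) or C = false or false = false
D and (((A and C) or C) or C) = false and false = false
false ∉ {true}.

No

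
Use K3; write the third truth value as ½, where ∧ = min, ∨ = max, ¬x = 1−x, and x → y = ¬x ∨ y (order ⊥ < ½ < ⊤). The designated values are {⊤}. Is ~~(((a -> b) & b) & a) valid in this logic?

Countermodel: a=⊤, b=½ gives ½, which is not designated.

No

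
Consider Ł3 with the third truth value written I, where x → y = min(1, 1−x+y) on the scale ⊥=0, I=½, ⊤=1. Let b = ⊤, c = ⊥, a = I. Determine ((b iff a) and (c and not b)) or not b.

⊥

b iff a = ⊤ iff I = I  [1 − |1−½|]
not b = not ⊤ = ⊥
c and not b = ⊥ and ⊥ = ⊥
(b iff a) and (c and not b) = I and ⊥ = ⊥
not b = not ⊤ = ⊥
((b iff a) and (c and not b)) or not b = ⊥ or ⊥ = ⊥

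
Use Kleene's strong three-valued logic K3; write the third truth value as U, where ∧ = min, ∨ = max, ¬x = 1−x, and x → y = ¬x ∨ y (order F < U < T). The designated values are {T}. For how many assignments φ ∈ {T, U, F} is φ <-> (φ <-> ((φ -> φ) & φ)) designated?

φ=T: T ✓
φ=U: U ·
φ=F: F ·

1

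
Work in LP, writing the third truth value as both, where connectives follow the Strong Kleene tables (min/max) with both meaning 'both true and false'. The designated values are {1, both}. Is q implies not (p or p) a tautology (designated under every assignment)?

No

Countermodel: q=1, p=1 gives 0, which is not designated.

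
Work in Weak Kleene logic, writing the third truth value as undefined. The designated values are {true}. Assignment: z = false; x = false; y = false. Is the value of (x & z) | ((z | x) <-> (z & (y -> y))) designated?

Yes

x & z = false & false = false
z | x = false | false = false
y -> y = false -> false = true
z & (y -> y) = false & true = false
(z | x) <-> (z & (y -> y)) = false <-> false = true
(x & z) | ((z | x) <-> (z & (y -> y))) = false | true = true
true ∈ {true}.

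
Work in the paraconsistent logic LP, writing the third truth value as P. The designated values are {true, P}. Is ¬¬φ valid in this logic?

No

Countermodel: φ=false gives false, which is not designated.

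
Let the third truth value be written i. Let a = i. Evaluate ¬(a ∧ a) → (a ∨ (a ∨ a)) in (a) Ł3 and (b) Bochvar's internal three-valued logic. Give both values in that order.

True; i

In Ł3: a ∧ a = i ∧ i = i
¬(a ∧ a) = ¬i = i
a ∨ a = i ∨ i = i
a ∨ (a ∨ a) = i ∨ i = i
¬(a ∧ a) → (a ∨ (a ∨ a)) = i → i = True
In Bochvar's internal three-valued logic: a ∧ a = i ∧ i = i
¬(a ∧ a) = ¬i = i
a ∨ a = i ∨ i = i
a ∨ (a ∨ a) = i ∨ i = i
¬(a ∧ a) → (a ∨ (a ∨ a)) = i → i = i
They differ because Ł3 and Bochvar's internal three-valued logic treat i differently under the binary connectives.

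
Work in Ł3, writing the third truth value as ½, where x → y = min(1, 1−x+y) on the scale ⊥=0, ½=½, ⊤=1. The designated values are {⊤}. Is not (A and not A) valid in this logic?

No

Countermodel: A=½ gives ½, which is not designated.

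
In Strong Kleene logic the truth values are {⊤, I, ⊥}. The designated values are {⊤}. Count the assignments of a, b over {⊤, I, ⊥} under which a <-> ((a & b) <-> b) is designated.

Designated under: (a=⊤, b=⊤); (a=⊤, b=⊥); (a=⊥, b=⊤).

3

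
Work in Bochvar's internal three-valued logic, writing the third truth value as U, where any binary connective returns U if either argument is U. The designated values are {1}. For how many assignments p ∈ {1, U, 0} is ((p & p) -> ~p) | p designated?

2

p=1: 1 ✓
p=U: U ·
p=0: 1 ✓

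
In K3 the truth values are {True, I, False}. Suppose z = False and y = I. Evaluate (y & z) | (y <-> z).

y & z = I & False = False
y <-> z = I <-> False = I
(y & z) | (y <-> z) = False | I = I

I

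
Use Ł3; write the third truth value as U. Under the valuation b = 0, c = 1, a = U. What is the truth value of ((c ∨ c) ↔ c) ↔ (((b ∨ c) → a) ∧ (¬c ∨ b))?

0

c ∨ c = 1 ∨ 1 = 1
(c ∨ c) ↔ c = 1 ↔ 1 = 1
b ∨ c = 0 ∨ 1 = 1
(b ∨ c) → a = 1 → U = U
¬c = ¬1 = 0
¬c ∨ b = 0 ∨ 0 = 0
((b ∨ c) → a) ∧ (¬c ∨ b) = U ∧ 0 = 0
((c ∨ c) ↔ c) ↔ (((b ∨ c) → a) ∧ (¬c ∨ b)) = 1 ↔ 0 = 0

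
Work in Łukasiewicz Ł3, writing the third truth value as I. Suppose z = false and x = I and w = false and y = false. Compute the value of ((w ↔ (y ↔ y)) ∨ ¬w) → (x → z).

y ↔ y = false ↔ false = true
w ↔ (y ↔ y) = false ↔ true = false
¬w = ¬false = true
(w ↔ (y ↔ y)) ∨ ¬w = false ∨ true = true
x → z = I → false = I  [min(1, 1−½+0)]
((w ↔ (y ↔ y)) ∨ ¬w) → (x → z) = true → I = I

I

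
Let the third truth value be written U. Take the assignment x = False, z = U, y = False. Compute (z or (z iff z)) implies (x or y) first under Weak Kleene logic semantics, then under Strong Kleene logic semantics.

In Weak Kleene logic: z iff z = U iff U = U
z or (z iff z) = U or U = U
x or y = False or False = False
(z or (z iff z)) implies (x or y) = U implies False = U  [any arg is the third value ⇒ result is the third value]
In Strong Kleene logic: z iff z = U iff U = U
z or (z iff z) = U or U = U
x or y = False or False = False
(z or (z iff z)) implies (x or y) = U implies False = U  [not U or False]

U; U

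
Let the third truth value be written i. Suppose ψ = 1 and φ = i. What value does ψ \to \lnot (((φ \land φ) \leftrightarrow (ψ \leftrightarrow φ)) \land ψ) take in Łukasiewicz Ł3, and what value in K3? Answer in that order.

0; i

In Łukasiewicz Ł3: φ \land φ = i \land i = i
ψ \leftrightarrow φ = 1 \leftrightarrow i = i  [1 − |1−½|]
(φ \land φ) \leftrightarrow (ψ \leftrightarrow φ) = i \leftrightarrow i = 1
((φ \land φ) \leftrightarrow (ψ \leftrightarrow φ)) \land ψ = 1 \land 1 = 1
\lnot (((φ \land φ) \leftrightarrow (ψ \leftrightarrow φ)) \land ψ) = \lnot 1 = 0
ψ \to \lnot (((φ \land φ) \leftrightarrow (ψ \leftrightarrow φ)) \land ψ) = 1 \to 0 = 0
In K3: φ \land φ = i \land i = i
ψ \leftrightarrow φ = 1 \leftrightarrow i = i
(φ \land φ) \leftrightarrow (ψ \leftrightarrow φ) = i \leftrightarrow i = i
((φ \land φ) \leftrightarrow (ψ \leftrightarrow φ)) \land ψ = i \land 1 = i
\lnot (((φ \land φ) \leftrightarrow (ψ \leftrightarrow φ)) \land ψ) = \lnot i = i
ψ \to \lnot (((φ \land φ) \leftrightarrow (ψ \leftrightarrow φ)) \land ψ) = 1 \to i = i  [\lnot 1 \lor i]
They differ because Łukasiewicz Ł3 and K3 treat i differently under implication.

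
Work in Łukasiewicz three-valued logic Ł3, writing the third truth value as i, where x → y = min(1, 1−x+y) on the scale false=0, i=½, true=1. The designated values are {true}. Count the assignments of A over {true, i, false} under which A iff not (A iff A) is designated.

A=true: false ·
A=i: i ·
A=false: true ✓

1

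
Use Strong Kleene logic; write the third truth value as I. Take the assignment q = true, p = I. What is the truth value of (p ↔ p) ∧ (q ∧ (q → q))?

p ↔ p = I ↔ I = I
q → q = true → true = true
q ∧ (q → q) = true ∧ true = true
(p ↔ p) ∧ (q ∧ (q → q)) = I ∧ true = I

I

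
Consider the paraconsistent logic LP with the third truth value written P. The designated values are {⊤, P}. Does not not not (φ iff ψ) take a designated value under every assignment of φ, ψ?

No

Countermodel: φ=⊤, ψ=⊤ gives ⊥, which is not designated.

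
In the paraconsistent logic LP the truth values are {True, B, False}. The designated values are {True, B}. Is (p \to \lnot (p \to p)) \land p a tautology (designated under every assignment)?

Countermodel: p=True gives False, which is not designated.

No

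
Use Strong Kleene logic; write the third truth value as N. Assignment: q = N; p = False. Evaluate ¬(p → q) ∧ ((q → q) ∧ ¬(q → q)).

p → q = False → N = True  [¬False ∨ N]
¬(p → q) = ¬True = False
q → q = N → N = N
q → q = N → N = N
¬(q → q) = ¬N = N
(q → q) ∧ ¬(q → q) = N ∧ N = N
¬(p → q) ∧ ((q → q) ∧ ¬(q → q)) = False ∧ N = False

False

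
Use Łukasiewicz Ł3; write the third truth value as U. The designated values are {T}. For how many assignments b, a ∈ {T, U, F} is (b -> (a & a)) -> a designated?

Of the 9 assignments, 5 give a value in {T}.

5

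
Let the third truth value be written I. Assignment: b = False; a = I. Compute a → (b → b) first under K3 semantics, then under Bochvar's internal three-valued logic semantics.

True; I

In K3: b → b = False → False = True
a → (b → b) = I → True = True  [¬I ∨ True]
In Bochvar's internal three-valued logic: b → b = False → False = True
a → (b → b) = I → True = I
They differ because K3 and Bochvar's internal three-valued logic treat I differently under the binary connectives.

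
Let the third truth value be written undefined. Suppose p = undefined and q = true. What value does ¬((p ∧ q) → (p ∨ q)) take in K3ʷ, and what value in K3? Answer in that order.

undefined; false

In K3ʷ: p ∧ q = undefined ∧ true = undefined
p ∨ q = undefined ∨ true = undefined
(p ∧ q) → (p ∨ q) = undefined → undefined = undefined
¬((p ∧ q) → (p ∨ q)) = ¬undefined = undefined
In K3: p ∧ q = undefined ∧ true = undefined
p ∨ q = undefined ∨ true = true
(p ∧ q) → (p ∨ q) = undefined → true = true
¬((p ∧ q) → (p ∨ q)) = ¬true = false
They differ because K3ʷ and K3 treat undefined differently under the binary connectives.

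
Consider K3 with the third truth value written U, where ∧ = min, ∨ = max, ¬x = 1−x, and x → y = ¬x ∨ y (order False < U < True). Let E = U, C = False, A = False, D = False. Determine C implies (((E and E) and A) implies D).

E and E = U and U = U
(E and E) and A = U and False = False
((E and E) and A) implies D = False implies False = True
C implies (((E and E) and A) implies D) = False implies True = True

True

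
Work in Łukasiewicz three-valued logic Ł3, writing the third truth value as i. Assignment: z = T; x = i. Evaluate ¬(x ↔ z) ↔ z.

i

x ↔ z = i ↔ T = i  [1 − |½−1|]
¬(x ↔ z) = ¬i = i
¬(x ↔ z) ↔ z = i ↔ T = i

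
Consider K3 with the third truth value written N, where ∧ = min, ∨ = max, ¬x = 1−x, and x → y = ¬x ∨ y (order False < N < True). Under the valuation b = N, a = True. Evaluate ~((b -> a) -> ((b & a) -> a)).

b -> a = N -> True = True
b & a = N & True = N
(b & a) -> a = N -> True = True
(b -> a) -> ((b & a) -> a) = True -> True = True
~((b -> a) -> ((b & a) -> a)) = ~True = False

False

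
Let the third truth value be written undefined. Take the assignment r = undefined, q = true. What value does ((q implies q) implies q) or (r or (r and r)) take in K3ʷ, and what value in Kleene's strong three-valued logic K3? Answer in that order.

In K3ʷ: q implies q = true implies true = true
(q implies q) implies q = true implies true = true
r and r = undefined and undefined = undefined
r or (r and r) = undefined or undefined = undefined
((q implies q) implies q) or (r or (r and r)) = true or undefined = undefined
In Kleene's strong three-valued logic K3: q implies q = true implies true = true
(q implies q) implies q = true implies true = true
r and r = undefined and undefined = undefined
r or (r and r) = undefined or undefined = undefined
((q implies q) implies q) or (r or (r and r)) = true or undefined = true
They differ because K3ʷ and Kleene's strong three-valued logic K3 treat undefined differently under the binary connectives.

undefined; true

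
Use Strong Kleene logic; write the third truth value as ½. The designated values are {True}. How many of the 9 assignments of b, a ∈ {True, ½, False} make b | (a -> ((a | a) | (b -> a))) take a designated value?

Of the 9 assignments, 8 give a value in {True}.

8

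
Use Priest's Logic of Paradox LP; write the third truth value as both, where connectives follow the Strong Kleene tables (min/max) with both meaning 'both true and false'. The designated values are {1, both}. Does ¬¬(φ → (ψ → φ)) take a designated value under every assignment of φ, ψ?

Yes

Every assignment of φ, ψ over {1, both, 0} gives a value in {1, both}.
In particular, with φ=both, ψ=both: ¬¬(φ → (ψ → φ)) = both.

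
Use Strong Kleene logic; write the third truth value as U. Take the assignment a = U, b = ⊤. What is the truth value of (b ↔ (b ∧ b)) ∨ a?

⊤

b ∧ b = ⊤ ∧ ⊤ = ⊤
b ↔ (b ∧ b) = ⊤ ↔ ⊤ = ⊤
(b ↔ (b ∧ b)) ∨ a = ⊤ ∨ U = ⊤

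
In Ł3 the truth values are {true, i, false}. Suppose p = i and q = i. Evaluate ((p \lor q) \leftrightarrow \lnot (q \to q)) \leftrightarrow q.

p \lor q = i \lor i = i
q \to q = i \to i = true
\lnot (q \to q) = \lnot true = false
(p \lor q) \leftrightarrow \lnot (q \to q) = i \leftrightarrow false = i
((p \lor q) \leftrightarrow \lnot (q \to q)) \leftrightarrow q = i \leftrightarrow i = true

true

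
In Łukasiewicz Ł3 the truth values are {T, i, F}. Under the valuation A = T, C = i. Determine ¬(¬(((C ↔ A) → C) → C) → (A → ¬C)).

C ↔ A = i ↔ T = i  [1 − |½−1|]
(C ↔ A) → C = i → i = T
((C ↔ A) → C) → C = T → i = i
¬(((C ↔ A) → C) → C) = ¬i = i
¬C = ¬i = i
A → ¬C = T → i = i
¬(((C ↔ A) → C) → C) → (A → ¬C) = i → i = T
¬(¬(((C ↔ A) → C) → C) → (A → ¬C)) = ¬T = F

F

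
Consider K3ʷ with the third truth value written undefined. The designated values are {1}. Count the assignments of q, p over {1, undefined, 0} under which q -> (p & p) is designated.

3

Designated under: (q=1, p=1); (q=0, p=1); (q=0, p=0).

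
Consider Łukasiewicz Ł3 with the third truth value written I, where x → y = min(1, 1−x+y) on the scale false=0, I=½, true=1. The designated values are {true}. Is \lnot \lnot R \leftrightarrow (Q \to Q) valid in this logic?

Countermodel: R=I, Q=true gives I, which is not designated.

No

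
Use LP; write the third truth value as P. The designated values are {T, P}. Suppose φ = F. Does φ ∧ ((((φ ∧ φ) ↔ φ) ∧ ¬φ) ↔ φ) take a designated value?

No

φ ∧ φ = F ∧ F = F
(φ ∧ φ) ↔ φ = F ↔ F = T
¬φ = ¬F = T
((φ ∧ φ) ↔ φ) ∧ ¬φ = T ∧ T = T
(((φ ∧ φ) ↔ φ) ∧ ¬φ) ↔ φ = T ↔ F = F
φ ∧ ((((φ ∧ φ) ↔ φ) ∧ ¬φ) ↔ φ) = F ∧ F = F
F ∉ {T, P}.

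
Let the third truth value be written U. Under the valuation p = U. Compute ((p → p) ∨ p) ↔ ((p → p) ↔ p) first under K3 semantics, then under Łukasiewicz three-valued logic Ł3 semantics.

In K3: p → p = U → U = U
(p → p) ∨ p = U ∨ U = U
p → p = U → U = U
(p → p) ↔ p = U ↔ U = U
((p → p) ∨ p) ↔ ((p → p) ↔ p) = U ↔ U = U
In Łukasiewicz three-valued logic Ł3: p → p = U → U = T  [min(1, 1−½+½)]
(p → p) ∨ p = T ∨ U = T
p → p = U → U = T
(p → p) ↔ p = T ↔ U = U
((p → p) ∨ p) ↔ ((p → p) ↔ p) = T ↔ U = U

U; U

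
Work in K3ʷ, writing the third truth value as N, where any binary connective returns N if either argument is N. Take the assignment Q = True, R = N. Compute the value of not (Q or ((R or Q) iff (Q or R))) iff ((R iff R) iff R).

N

R or Q = N or True = N
Q or R = True or N = N
(R or Q) iff (Q or R) = N iff N = N
Q or ((R or Q) iff (Q or R)) = True or N = N
not (Q or ((R or Q) iff (Q or R))) = not N = N
R iff R = N iff N = N
(R iff R) iff R = N iff N = N
not (Q or ((R or Q) iff (Q or R))) iff ((R iff R) iff R) = N iff N = N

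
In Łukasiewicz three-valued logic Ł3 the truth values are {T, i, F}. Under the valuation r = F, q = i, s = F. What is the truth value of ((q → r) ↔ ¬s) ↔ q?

q → r = i → F = i  [min(1, 1−½+0)]
¬s = ¬F = T
(q → r) ↔ ¬s = i ↔ T = i
((q → r) ↔ ¬s) ↔ q = i ↔ i = T

T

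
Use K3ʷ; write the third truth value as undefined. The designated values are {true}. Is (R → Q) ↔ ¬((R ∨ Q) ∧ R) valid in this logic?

No

Countermodel: R=true, Q=true gives false, which is not designated.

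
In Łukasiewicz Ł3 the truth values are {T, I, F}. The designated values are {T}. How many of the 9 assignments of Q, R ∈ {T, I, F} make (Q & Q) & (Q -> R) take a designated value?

Designated under: (Q=T, R=T).

1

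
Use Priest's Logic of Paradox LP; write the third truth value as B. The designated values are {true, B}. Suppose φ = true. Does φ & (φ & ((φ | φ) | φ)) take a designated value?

Yes

φ | φ = true | true = true
(φ | φ) | φ = true | true = true
φ & ((φ | φ) | φ) = true & true = true
φ & (φ & ((φ | φ) | φ)) = true & true = true
true ∈ {true, B}.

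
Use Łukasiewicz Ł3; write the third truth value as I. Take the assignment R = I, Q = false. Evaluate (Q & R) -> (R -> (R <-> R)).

true

Q & R = false & I = false
R <-> R = I <-> I = true
R -> (R <-> R) = I -> true = true
(Q & R) -> (R -> (R <-> R)) = false -> true = true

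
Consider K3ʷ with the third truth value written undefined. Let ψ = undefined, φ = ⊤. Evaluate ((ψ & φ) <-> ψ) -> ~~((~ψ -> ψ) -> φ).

undefined

ψ & φ = undefined & ⊤ = undefined
(ψ & φ) <-> ψ = undefined <-> undefined = undefined
~ψ = ~undefined = undefined
~ψ -> ψ = undefined -> undefined = undefined  [any arg is the third value ⇒ result is the third value]
(~ψ -> ψ) -> φ = undefined -> ⊤ = undefined
~((~ψ -> ψ) -> φ) = ~undefined = undefined
~~((~ψ -> ψ) -> φ) = ~undefined = undefined
((ψ & φ) <-> ψ) -> ~~((~ψ -> ψ) -> φ) = undefined -> undefined = undefined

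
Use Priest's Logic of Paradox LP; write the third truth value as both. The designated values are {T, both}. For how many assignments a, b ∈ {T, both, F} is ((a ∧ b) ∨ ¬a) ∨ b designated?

8

Of the 9 assignments, 8 give a value in {T, both}.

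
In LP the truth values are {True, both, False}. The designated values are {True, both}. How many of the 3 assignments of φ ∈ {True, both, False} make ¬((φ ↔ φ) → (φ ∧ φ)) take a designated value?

φ=True: False ·
φ=both: both ✓
φ=False: True ✓

2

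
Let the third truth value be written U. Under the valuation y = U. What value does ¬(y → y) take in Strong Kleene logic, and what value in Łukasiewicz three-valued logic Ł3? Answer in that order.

U; ⊥

In Strong Kleene logic: y → y = U → U = U  [¬U ∨ U]
¬(y → y) = ¬U = U
In Łukasiewicz three-valued logic Ł3: y → y = U → U = ⊤
¬(y → y) = ¬⊤ = ⊥
They differ because Strong Kleene logic and Łukasiewicz three-valued logic Ł3 treat U differently under implication.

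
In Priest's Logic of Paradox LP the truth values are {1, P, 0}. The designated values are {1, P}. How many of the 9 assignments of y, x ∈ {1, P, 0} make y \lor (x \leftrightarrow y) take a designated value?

Of the 9 assignments, 8 give a value in {1, P}.

8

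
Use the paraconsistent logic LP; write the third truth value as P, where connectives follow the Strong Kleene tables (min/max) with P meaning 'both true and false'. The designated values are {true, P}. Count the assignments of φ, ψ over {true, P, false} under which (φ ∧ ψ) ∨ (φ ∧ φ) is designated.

Of the 9 assignments, 6 give a value in {true, P}.

6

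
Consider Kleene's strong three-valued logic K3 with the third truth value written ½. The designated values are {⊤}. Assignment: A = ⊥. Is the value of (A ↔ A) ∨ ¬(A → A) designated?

A ↔ A = ⊥ ↔ ⊥ = ⊤
A → A = ⊥ → ⊥ = ⊤
¬(A → A) = ¬⊤ = ⊥
(A ↔ A) ∨ ¬(A → A) = ⊤ ∨ ⊥ = ⊤
⊤ ∈ {⊤}.

Yes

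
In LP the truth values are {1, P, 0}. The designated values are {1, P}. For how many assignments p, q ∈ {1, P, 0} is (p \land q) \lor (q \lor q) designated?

6

Of the 9 assignments, 6 give a value in {1, P}.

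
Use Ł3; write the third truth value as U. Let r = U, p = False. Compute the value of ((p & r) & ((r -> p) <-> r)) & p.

False

p & r = False & U = False
r -> p = U -> False = U  [min(1, 1−½+0)]
(r -> p) <-> r = U <-> U = True
(p & r) & ((r -> p) <-> r) = False & True = False
((p & r) & ((r -> p) <-> r)) & p = False & False = False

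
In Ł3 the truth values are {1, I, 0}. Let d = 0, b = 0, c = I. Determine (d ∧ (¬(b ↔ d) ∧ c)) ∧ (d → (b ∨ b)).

b ↔ d = 0 ↔ 0 = 1
¬(b ↔ d) = ¬1 = 0
¬(b ↔ d) ∧ c = 0 ∧ I = 0
d ∧ (¬(b ↔ d) ∧ c) = 0 ∧ 0 = 0
b ∨ b = 0 ∨ 0 = 0
d → (b ∨ b) = 0 → 0 = 1
(d ∧ (¬(b ↔ d) ∧ c)) ∧ (d → (b ∨ b)) = 0 ∧ 1 = 0

0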